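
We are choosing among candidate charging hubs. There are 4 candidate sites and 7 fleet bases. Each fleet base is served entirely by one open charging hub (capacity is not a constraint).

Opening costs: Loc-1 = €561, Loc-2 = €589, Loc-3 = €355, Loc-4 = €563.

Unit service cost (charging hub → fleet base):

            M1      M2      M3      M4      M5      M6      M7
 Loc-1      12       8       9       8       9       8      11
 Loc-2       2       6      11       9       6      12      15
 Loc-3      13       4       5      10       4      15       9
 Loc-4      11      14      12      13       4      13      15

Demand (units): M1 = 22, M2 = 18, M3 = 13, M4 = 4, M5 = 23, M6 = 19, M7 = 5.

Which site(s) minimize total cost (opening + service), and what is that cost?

Open Loc-3 only; minimum total cost 1240.

For any fixed open set, each fleet base goes to its cheapest open site; total = fixed + service.
{Loc-3}: M1→Loc-3 13·22=286, M2→Loc-3 4·18=72, M3→Loc-3 5·13=65, M4→Loc-3 10·4=40, M5→Loc-3 4·23=92, M6→Loc-3 15·19=285, M7→Loc-3 9·5=45. Service 885; fixed 355; total 1240.
{Loc-2}: service 772 + fixed 589 = 1361
{Loc-2, Loc-3}: service 582 + fixed 944 = 1526
{Loc-1, Loc-2, Loc-3, Loc-4}: M1→Loc-2 2·22=44, M2→Loc-3 4·18=72, M3→Loc-3 5·13=65, M4→Loc-1 8·4=32, M5→Loc-3 4·23=92, M6→Loc-1 8·19=152, M7→Loc-3 9·5=45. Service 502; fixed 2068; total 2570.
No other subset beats 1240.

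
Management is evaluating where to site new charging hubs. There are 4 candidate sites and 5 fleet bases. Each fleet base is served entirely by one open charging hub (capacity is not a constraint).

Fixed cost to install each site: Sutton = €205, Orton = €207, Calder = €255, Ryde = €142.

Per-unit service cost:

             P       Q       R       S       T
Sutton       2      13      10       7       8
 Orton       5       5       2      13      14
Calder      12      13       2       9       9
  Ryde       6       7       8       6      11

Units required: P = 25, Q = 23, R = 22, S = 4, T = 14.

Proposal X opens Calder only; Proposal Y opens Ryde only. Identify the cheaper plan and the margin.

Proposal Y is cheaper by 253.

Proposal X: {Calder}: P→Calder 12·25=300, Q→Calder 13·23=299, R→Calder 2·22=44, S→Calder 9·4=36, T→Calder 9·14=126. Service 805; fixed 255; total 1060.
Proposal Y: {Ryde}: P→Ryde 6·25=150, Q→Ryde 7·23=161, R→Ryde 8·22=176, S→Ryde 6·4=24, T→Ryde 11·14=154. Service 665; fixed 142; total 807.
Difference: |1060 − 807| = 253.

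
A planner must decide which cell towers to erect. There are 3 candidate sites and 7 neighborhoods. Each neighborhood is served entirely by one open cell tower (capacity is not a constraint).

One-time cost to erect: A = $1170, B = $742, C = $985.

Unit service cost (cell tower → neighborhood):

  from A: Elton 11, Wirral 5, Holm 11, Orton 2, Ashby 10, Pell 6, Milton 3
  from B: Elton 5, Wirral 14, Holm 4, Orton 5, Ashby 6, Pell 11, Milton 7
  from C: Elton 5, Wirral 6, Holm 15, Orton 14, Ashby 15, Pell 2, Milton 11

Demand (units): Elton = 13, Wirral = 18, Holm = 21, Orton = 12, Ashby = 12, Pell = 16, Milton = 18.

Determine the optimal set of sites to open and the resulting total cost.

Open B only; minimum total cost 1577.

For any fixed open set, each neighborhood goes to its cheapest open site; total = fixed + service.
{B}: Elton→B 5·13=65, Wirral→B 14·18=252, Holm→B 4·21=84, Orton→B 5·12=60, Ashby→B 6·12=72, Pell→B 11·16=176, Milton→B 7·18=126. Service 835; fixed 742; total 1577.
{A}: service 758 + fixed 1170 = 1928
{C}: service 1066 + fixed 985 = 2051
{A, B, C}: service 421 + fixed 2897 = 3318
(All 7 nonempty subsets were checked; B only is lowest.)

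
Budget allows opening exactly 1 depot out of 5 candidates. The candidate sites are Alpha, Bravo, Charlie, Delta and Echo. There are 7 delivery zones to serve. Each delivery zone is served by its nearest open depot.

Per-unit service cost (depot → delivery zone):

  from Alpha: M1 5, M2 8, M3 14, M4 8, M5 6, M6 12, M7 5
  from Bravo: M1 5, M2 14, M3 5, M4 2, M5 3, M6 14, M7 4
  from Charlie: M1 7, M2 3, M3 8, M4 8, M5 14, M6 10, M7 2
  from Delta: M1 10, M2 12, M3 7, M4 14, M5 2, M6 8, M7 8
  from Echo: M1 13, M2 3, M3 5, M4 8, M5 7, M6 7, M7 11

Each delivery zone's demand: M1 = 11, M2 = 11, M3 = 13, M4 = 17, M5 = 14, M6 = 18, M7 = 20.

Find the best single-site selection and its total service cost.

With exactly 1 open, each delivery zone uses its cheapest among the chosen.
{Bravo}: M1→Bravo 5·11=55, M2→Bravo 14·11=154, M3→Bravo 5·13=65, M4→Bravo 2·17=34, M5→Bravo 3·14=42, M6→Bravo 14·18=252, M7→Bravo 4·20=80. Service cost 682.
{Charlie}: service cost 766
{Echo}: service cost 821
Among all 5 size-1 choices, {Bravo} is lowest.

Choose Bravo only; total service cost 682.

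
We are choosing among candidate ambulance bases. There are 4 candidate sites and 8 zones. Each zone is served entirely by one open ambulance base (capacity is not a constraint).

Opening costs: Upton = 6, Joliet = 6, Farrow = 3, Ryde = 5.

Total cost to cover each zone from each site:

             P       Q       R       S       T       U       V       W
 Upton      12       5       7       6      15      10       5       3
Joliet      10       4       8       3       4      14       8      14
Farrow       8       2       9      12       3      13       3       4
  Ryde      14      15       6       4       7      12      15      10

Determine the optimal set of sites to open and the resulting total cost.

Open Farrow and Ryde; minimum total cost 50.

For any fixed open set, each zone goes to its cheapest open site; total = fixed + service.
{Farrow, Ryde}: P→Farrow 8, Q→Farrow 2, R→Ryde 6, S→Ryde 4, T→Farrow 3, U→Ryde 12, V→Farrow 3, W→Farrow 4. Service 42; fixed 8; total 50.
{Upton, Farrow}: service 42 + fixed 9 = 51
{Upton, Farrow, Ryde}: P→Farrow 8, Q→Farrow 2, R→Ryde 6, S→Ryde 4, T→Farrow 3, U→Upton 10, V→Farrow 3, W→Upton 3. Service 39; fixed 14; total 53.
{Upton, Joliet, Farrow, Ryde}: service 38 + fixed 20 = 58
No other subset beats 50.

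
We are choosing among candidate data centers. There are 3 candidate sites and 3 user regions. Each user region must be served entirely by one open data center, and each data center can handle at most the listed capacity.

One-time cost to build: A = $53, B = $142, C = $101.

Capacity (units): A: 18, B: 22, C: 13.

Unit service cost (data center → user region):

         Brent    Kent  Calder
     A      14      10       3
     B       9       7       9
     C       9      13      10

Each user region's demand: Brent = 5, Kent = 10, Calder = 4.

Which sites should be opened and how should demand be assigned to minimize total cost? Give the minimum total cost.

Minimum total cost: 293

Open {B}: Brent→B 9·5=45, Kent→B 7·10=70, Calder→B 9·4=36.
Loads: B carries 19/22. Service 151; fixed 142; total 293.
Next best feasible plan costs 311.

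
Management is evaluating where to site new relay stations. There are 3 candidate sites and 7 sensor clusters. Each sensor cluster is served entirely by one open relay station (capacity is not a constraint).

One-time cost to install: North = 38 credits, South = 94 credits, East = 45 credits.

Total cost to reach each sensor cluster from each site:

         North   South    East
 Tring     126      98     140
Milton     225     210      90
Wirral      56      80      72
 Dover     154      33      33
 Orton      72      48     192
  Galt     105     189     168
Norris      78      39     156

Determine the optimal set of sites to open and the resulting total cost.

Open North and East; minimum total cost 643.

For any fixed open set, each sensor cluster goes to its cheapest open site; total = fixed + service.
{North, East}: Tring→North 126, Milton→East 90, Wirral→North 56, Dover→East 33, Orton→North 72, Galt→North 105, Norris→North 78. Service 560; fixed 83; total 643.
{North, South, East}: Tring→South 98, Milton→East 90, Wirral→North 56, Dover→South 33, Orton→South 48, Galt→North 105, Norris→South 39. Service 469; fixed 177; total 646.
{South, East}: service 548 + fixed 139 = 687
{North}: service 816 + fixed 38 = 854
No other subset beats 643.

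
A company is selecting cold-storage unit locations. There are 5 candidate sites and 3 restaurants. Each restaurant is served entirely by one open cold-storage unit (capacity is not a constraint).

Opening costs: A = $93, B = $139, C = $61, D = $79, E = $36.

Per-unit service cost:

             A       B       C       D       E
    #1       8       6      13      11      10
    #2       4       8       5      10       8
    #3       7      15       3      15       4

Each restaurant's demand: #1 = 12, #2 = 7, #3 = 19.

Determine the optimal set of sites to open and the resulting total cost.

Open E only; minimum total cost 288.

For any fixed open set, each restaurant goes to its cheapest open site; total = fixed + service.
{E}: #1→E 10·12=120, #2→E 8·7=56, #3→E 4·19=76. Service 252; fixed 36; total 288.
{C}: #1→C 13·12=156, #2→C 5·7=35, #3→C 3·19=57. Service 248; fixed 61; total 309.
{C, E}: #1→E 10·12=120, #2→C 5·7=35, #3→C 3·19=57. Service 212; fixed 97; total 309.
{A, B, C, D, E}: #1→B 6·12=72, #2→A 4·7=28, #3→C 3·19=57. Service 157; fixed 408; total 565.
No other subset beats 288.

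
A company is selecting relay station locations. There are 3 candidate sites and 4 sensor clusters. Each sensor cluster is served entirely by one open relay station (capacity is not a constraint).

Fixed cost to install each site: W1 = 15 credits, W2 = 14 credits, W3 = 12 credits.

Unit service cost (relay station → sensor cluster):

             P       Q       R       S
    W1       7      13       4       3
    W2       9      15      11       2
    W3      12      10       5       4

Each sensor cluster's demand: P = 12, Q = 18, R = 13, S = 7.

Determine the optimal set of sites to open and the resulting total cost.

Open W1 and W3; minimum total cost 364.

For any fixed open set, each sensor cluster goes to its cheapest open site; total = fixed + service.
{W1, W3}: P→W1 7·12=84, Q→W3 10·18=180, R→W1 4·13=52, S→W1 3·7=21. Service 337; fixed 27; total 364.
{W1, W2, W3}: service 330 + fixed 41 = 371
{W2, W3}: P→W2 9·12=108, Q→W3 10·18=180, R→W3 5·13=65, S→W2 2·7=14. Service 367; fixed 26; total 393.
{W3}: service 417 + fixed 12 = 429
No other subset beats 364.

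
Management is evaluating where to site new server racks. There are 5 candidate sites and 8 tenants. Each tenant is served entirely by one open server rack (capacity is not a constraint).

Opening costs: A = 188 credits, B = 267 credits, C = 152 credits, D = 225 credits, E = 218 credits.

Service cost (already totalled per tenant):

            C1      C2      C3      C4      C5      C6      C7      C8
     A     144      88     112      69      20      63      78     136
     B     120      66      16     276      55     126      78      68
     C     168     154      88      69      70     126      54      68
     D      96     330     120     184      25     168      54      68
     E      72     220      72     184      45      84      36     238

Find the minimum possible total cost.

Minimum total cost: 898

For any fixed open set, each tenant goes to its cheapest open site; total = fixed + service.
{A}: C1→A 144, C2→A 88, C3→A 112, C4→A 69, C5→A 20, C6→A 63, C7→A 78, C8→A 136. Service 710; fixed 188; total 898.
{A, C}: C1→A 144, C2→A 88, C3→C 88, C4→A 69, C5→A 20, C6→A 63, C7→C 54, C8→C 68. Service 594; fixed 340; total 934.
{C}: service 797 + fixed 152 = 949
{A, B, C, D, E}: C1→E 72, C2→B 66, C3→B 16, C4→A 69, C5→A 20, C6→A 63, C7→E 36, C8→B 68. Service 410; fixed 1050; total 1460.
No other subset beats 898.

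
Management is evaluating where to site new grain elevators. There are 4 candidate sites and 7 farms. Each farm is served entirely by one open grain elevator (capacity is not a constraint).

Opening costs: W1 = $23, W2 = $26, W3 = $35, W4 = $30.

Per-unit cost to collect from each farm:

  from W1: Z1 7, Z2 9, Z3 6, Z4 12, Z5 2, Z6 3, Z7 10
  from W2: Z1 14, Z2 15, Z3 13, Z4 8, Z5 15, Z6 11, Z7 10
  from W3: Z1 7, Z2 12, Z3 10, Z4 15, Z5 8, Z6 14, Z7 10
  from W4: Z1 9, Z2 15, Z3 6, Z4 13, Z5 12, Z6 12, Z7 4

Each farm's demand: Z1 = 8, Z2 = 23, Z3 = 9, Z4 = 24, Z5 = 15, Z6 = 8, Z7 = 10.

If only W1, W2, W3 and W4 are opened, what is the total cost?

Total cost: 717

Each farm is assigned to its cheapest site among the open ones.
{W1, W2, W3, W4}: Z1→W1 7·8=56, Z2→W1 9·23=207, Z3→W1 6·9=54, Z4→W2 8·24=192, Z5→W1 2·15=30, Z6→W1 3·8=24, Z7→W4 4·10=40. Service 603; fixed 114; total 717.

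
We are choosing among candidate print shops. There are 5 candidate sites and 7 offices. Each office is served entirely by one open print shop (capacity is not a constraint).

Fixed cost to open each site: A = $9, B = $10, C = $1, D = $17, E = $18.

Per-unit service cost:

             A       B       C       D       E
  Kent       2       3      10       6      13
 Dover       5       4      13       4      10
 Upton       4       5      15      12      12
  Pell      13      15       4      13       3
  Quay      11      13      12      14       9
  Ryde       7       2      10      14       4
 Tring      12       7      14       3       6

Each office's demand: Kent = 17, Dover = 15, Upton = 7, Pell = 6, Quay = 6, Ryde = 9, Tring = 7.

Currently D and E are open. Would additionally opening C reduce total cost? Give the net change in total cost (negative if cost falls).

No — net change +1 (cost rises by 1).

Current service cost with {D, E}: 375.
Adding C: each office re-picks its cheapest; new service cost 375, saving 0.
Extra fixed cost: 1. Net change = 1 − 0 = 1.
(Totals: 410 → 411.)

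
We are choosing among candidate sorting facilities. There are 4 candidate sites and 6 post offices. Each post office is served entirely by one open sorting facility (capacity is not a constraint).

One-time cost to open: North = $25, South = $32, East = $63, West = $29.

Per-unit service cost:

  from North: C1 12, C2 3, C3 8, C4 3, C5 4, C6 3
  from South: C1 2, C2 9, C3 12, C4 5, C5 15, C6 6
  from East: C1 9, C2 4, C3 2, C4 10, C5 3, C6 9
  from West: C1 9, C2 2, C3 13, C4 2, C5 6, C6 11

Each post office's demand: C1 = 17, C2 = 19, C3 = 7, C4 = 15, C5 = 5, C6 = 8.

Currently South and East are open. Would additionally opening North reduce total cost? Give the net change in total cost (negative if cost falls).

Current service cost with {South, East}: 262.
Adding North: each post office re-picks its cheapest; new service cost 189, saving 73.
Extra fixed cost: 25. Net change = 25 − 73 = -48.
(Totals: 357 → 309.)

Yes — net change −48 (cost falls by 48).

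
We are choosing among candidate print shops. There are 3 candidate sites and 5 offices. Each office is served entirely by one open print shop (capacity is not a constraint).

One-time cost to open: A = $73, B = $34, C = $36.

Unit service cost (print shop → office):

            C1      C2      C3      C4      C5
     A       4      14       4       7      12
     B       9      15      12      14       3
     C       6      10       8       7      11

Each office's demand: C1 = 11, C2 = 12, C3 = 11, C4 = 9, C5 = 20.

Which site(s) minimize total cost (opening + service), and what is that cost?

For any fixed open set, each office goes to its cheapest open site; total = fixed + service.
{B, C}: C1→C 6·11=66, C2→C 10·12=120, C3→C 8·11=88, C4→C 7·9=63, C5→B 3·20=60. Service 397; fixed 70; total 467.
{A, B, C}: service 331 + fixed 143 = 474
{A, B}: service 379 + fixed 107 = 486
{B}: service 597 + fixed 34 = 631
No other subset beats 467.

Open B and C; minimum total cost 467.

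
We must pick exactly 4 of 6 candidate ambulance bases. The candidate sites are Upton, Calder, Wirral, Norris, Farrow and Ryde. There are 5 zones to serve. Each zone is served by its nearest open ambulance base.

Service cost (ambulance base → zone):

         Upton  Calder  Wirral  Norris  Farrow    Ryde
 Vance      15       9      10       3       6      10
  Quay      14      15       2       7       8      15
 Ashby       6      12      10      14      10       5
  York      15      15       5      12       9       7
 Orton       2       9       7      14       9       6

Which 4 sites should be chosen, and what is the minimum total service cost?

Choose Upton, Wirral, Norris and Ryde; total service cost 17.

With exactly 4 open, each zone uses its cheapest among the chosen.
{Upton, Wirral, Norris, Ryde}: Vance→Norris 3, Quay→Wirral 2, Ashby→Ryde 5, York→Wirral 5, Orton→Upton 2. Service cost 17.
{Upton, Calder, Wirral, Norris}: service cost 18
{Upton, Wirral, Norris, Farrow}: service cost 18
Among all 15 size-4 choices, {Upton, Wirral, Norris, Ryde} is lowest.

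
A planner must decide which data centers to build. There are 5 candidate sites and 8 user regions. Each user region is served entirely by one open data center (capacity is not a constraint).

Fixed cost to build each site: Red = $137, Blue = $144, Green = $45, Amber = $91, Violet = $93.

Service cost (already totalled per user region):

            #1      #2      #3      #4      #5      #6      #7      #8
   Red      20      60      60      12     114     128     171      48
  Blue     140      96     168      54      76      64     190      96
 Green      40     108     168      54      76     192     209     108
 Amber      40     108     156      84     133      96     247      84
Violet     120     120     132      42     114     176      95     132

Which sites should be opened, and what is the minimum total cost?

For any fixed open set, each user region goes to its cheapest open site; total = fixed + service.
{Red}: #1→Red 20, #2→Red 60, #3→Red 60, #4→Red 12, #5→Red 114, #6→Red 128, #7→Red 171, #8→Red 48. Service 613; fixed 137; total 750.
{Red, Green}: #1→Red 20, #2→Red 60, #3→Red 60, #4→Red 12, #5→Green 76, #6→Red 128, #7→Red 171, #8→Red 48. Service 575; fixed 182; total 757.
{Red, Violet}: service 537 + fixed 230 = 767
{Red, Blue, Green, Amber, Violet}: #1→Red 20, #2→Red 60, #3→Red 60, #4→Red 12, #5→Blue 76, #6→Blue 64, #7→Violet 95, #8→Red 48. Service 435; fixed 510; total 945.
No other subset beats 750.

Open Red only; minimum total cost 750.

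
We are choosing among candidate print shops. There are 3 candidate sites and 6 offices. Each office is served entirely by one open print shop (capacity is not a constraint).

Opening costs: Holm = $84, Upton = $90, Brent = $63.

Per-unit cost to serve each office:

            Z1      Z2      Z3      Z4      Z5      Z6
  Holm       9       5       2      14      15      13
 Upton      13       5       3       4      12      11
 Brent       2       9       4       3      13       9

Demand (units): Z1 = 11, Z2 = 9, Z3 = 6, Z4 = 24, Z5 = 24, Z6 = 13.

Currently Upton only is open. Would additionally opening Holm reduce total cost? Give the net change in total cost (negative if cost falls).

Current service cost with {Upton}: 733.
Adding Holm: each office re-picks its cheapest; new service cost 683, saving 50.
Extra fixed cost: 84. Net change = 84 − 50 = 34.
(Totals: 823 → 857.)

No — net change +34 (cost rises by 34).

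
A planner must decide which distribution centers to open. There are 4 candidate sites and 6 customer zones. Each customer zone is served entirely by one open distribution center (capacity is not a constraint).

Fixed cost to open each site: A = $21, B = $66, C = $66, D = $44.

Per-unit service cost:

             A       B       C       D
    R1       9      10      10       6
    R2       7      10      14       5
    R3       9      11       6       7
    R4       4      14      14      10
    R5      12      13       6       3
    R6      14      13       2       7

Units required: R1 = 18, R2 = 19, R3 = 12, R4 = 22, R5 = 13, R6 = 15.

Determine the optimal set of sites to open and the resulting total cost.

For any fixed open set, each customer zone goes to its cheapest open site; total = fixed + service.
{A, C, D}: R1→D 6·18=108, R2→D 5·19=95, R3→C 6·12=72, R4→A 4·22=88, R5→D 3·13=39, R6→C 2·15=30. Service 432; fixed 131; total 563.
{A, D}: service 519 + fixed 65 = 584
{A, B, C, D}: service 432 + fixed 197 = 629
{A}: R1→A 9·18=162, R2→A 7·19=133, R3→A 9·12=108, R4→A 4·22=88, R5→A 12·13=156, R6→A 14·15=210. Service 857; fixed 21; total 878.
(All 15 nonempty subsets were checked; A, C and D is lowest.)

Open A, C and D; minimum total cost 563.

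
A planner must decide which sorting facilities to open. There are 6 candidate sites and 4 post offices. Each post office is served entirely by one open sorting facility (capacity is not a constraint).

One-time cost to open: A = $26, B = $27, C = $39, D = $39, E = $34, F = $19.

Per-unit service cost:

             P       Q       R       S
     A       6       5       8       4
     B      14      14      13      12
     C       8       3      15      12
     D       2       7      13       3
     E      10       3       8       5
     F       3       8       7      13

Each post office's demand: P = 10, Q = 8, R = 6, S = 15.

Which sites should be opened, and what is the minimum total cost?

For any fixed open set, each post office goes to its cheapest open site; total = fixed + service.
{D, E}: P→D 2·10=20, Q→E 3·8=24, R→E 8·6=48, S→D 3·15=45. Service 137; fixed 73; total 210.
{A, F}: P→F 3·10=30, Q→A 5·8=40, R→F 7·6=42, S→A 4·15=60. Service 172; fixed 45; total 217.
{A, D}: service 153 + fixed 65 = 218
{A, B, C, D, E, F}: service 131 + fixed 184 = 315
No other subset beats 210.

Open D and E; minimum total cost 210.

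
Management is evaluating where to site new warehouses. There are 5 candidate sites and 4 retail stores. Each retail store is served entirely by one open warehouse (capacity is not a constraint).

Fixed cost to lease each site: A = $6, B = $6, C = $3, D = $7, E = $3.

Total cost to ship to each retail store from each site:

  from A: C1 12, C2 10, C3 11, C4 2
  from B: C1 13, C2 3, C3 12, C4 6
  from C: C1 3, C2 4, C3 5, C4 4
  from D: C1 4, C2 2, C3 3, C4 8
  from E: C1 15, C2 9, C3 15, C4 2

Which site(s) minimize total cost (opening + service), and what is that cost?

For any fixed open set, each retail store goes to its cheapest open site; total = fixed + service.
{C}: C1→C 3, C2→C 4, C3→C 5, C4→C 4. Service 16; fixed 3; total 19.
{C, E}: C1→C 3, C2→C 4, C3→C 5, C4→E 2. Service 14; fixed 6; total 20.
{D, E}: service 11 + fixed 10 = 21
{A, B, C, D, E}: service 10 + fixed 25 = 35
No other subset beats 19.

Open C only; minimum total cost 19.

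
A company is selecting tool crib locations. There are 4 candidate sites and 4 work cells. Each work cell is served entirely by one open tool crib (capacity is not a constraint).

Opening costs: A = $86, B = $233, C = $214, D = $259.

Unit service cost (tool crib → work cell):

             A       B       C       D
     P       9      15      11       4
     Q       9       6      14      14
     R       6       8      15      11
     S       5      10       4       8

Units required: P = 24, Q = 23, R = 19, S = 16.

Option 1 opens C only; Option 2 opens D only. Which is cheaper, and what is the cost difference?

Option 1: {C}: P→C 11·24=264, Q→C 14·23=322, R→C 15·19=285, S→C 4·16=64. Service 935; fixed 214; total 1149.
Option 2: {D}: P→D 4·24=96, Q→D 14·23=322, R→D 11·19=209, S→D 8·16=128. Service 755; fixed 259; total 1014.
Difference: |1149 − 1014| = 135.

Option 2 is cheaper by 135.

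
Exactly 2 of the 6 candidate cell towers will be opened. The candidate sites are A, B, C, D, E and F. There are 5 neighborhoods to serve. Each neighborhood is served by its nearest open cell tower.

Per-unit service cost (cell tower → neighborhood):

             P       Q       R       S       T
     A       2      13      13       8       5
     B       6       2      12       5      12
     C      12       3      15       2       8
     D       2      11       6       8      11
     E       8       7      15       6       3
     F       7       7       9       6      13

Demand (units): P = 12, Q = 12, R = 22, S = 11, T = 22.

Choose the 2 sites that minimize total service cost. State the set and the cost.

With exactly 2 open, each neighborhood uses its cheapest among the chosen.
{D, E}: P→D 2·12=24, Q→E 7·12=84, R→D 6·22=132, S→E 6·11=66, T→E 3·22=66. Service cost 372.
{C, D}: service cost 390
{A, B}: service cost 477
Among all 15 size-2 choices, {D, E} is lowest.

Choose D and E; total service cost 372.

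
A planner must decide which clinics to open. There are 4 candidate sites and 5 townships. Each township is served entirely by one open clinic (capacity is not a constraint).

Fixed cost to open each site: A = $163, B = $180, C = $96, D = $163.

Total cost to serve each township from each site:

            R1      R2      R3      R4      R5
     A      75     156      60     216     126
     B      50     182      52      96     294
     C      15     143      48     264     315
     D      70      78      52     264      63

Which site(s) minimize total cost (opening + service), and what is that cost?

For any fixed open set, each township goes to its cheapest open site; total = fixed + service.
{B, D}: R1→B 50, R2→D 78, R3→B 52, R4→B 96, R5→D 63. Service 339; fixed 343; total 682.
{D}: service 527 + fixed 163 = 690
{C, D}: service 468 + fixed 259 = 727
{A, B, C, D}: service 300 + fixed 602 = 902
No other subset beats 682.

Open B and D; minimum total cost 682.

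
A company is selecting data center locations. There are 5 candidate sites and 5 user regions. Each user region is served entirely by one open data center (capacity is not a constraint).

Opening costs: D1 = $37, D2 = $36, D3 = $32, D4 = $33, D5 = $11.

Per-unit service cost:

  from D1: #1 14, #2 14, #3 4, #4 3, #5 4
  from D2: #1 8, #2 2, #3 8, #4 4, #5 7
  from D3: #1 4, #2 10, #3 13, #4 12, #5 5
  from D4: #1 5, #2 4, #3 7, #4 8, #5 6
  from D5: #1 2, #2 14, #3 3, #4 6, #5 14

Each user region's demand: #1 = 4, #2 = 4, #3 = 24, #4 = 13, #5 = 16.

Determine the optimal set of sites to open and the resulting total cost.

Open D1, D2 and D5; minimum total cost 275.

For any fixed open set, each user region goes to its cheapest open site; total = fixed + service.
{D1, D2, D5}: #1→D5 2·4=8, #2→D2 2·4=8, #3→D5 3·24=72, #4→D1 3·13=39, #5→D1 4·16=64. Service 191; fixed 84; total 275.
{D1, D4, D5}: service 199 + fixed 81 = 280
{D1, D5}: service 239 + fixed 48 = 287
{D1, D2, D3, D4, D5}: #1→D5 2·4=8, #2→D2 2·4=8, #3→D5 3·24=72, #4→D1 3·13=39, #5→D1 4·16=64. Service 191; fixed 149; total 340.
No other subset beats 275.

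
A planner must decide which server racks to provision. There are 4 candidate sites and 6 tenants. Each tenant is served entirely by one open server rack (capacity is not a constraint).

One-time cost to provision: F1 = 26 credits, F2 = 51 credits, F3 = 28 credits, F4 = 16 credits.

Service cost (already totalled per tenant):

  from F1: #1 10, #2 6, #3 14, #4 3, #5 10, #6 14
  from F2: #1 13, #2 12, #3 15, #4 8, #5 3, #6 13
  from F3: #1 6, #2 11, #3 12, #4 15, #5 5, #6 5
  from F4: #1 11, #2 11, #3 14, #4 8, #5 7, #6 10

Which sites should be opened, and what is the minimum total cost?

Open F4 only; minimum total cost 77.

For any fixed open set, each tenant goes to its cheapest open site; total = fixed + service.
{F4}: #1→F4 11, #2→F4 11, #3→F4 14, #4→F4 8, #5→F4 7, #6→F4 10. Service 61; fixed 16; total 77.
{F3}: service 54 + fixed 28 = 82
{F1}: #1→F1 10, #2→F1 6, #3→F1 14, #4→F1 3, #5→F1 10, #6→F1 14. Service 57; fixed 26; total 83.
{F1, F2, F3, F4}: service 35 + fixed 121 = 156
No other subset beats 77.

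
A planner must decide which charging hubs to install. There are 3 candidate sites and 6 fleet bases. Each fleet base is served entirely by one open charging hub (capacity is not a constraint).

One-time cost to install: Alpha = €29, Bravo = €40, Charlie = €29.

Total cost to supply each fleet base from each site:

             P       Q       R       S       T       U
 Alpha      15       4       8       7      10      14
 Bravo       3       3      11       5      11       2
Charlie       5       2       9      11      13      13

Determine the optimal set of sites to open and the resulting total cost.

Open Bravo only; minimum total cost 75.

For any fixed open set, each fleet base goes to its cheapest open site; total = fixed + service.
{Bravo}: P→Bravo 3, Q→Bravo 3, R→Bravo 11, S→Bravo 5, T→Bravo 11, U→Bravo 2. Service 35; fixed 40; total 75.
{Charlie}: P→Charlie 5, Q→Charlie 2, R→Charlie 9, S→Charlie 11, T→Charlie 13, U→Charlie 13. Service 53; fixed 29; total 82.
{Alpha}: service 58 + fixed 29 = 87
{Alpha, Bravo, Charlie}: P→Bravo 3, Q→Charlie 2, R→Alpha 8, S→Bravo 5, T→Alpha 10, U→Bravo 2. Service 30; fixed 98; total 128.
No other subset beats 75.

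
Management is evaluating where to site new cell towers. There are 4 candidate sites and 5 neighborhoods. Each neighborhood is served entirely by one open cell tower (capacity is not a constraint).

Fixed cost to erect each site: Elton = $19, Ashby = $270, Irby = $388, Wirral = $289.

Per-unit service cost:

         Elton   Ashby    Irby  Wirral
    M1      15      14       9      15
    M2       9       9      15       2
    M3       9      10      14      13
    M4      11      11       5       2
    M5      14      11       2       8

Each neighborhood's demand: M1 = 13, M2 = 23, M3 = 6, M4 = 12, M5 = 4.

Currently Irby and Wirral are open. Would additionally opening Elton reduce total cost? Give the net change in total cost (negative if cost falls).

Yes — net change −5 (cost falls by 5).

Current service cost with {Irby, Wirral}: 273.
Adding Elton: each neighborhood re-picks its cheapest; new service cost 249, saving 24.
Extra fixed cost: 19. Net change = 19 − 24 = -5.
(Totals: 950 → 945.)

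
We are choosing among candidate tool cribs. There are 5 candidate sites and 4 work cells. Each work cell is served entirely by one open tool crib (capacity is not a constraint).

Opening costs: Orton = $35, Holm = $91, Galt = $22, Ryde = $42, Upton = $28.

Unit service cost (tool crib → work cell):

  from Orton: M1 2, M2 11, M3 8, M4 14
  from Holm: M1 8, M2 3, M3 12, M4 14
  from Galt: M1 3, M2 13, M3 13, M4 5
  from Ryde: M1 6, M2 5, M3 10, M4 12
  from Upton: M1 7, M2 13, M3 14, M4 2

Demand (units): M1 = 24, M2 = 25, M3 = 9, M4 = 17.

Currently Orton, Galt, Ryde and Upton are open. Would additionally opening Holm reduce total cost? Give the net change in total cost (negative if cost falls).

No — net change +41 (cost rises by 41).

Current service cost with {Orton, Galt, Ryde, Upton}: 279.
Adding Holm: each work cell re-picks its cheapest; new service cost 229, saving 50.
Extra fixed cost: 91. Net change = 91 − 50 = 41.
(Totals: 406 → 447.)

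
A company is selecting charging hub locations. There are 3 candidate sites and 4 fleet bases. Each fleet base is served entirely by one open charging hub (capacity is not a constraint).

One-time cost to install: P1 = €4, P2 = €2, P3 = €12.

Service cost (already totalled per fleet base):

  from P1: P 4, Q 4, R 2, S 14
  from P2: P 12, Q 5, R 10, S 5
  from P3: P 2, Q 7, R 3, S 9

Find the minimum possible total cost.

For any fixed open set, each fleet base goes to its cheapest open site; total = fixed + service.
{P1, P2}: P→P1 4, Q→P1 4, R→P1 2, S→P2 5. Service 15; fixed 6; total 21.
{P1}: service 24 + fixed 4 = 28
{P2, P3}: P→P3 2, Q→P2 5, R→P3 3, S→P2 5. Service 15; fixed 14; total 29.
{P1, P2, P3}: P→P3 2, Q→P1 4, R→P1 2, S→P2 5. Service 13; fixed 18; total 31.
(All 7 nonempty subsets were checked; P1 and P2 is lowest.)

Minimum total cost: 21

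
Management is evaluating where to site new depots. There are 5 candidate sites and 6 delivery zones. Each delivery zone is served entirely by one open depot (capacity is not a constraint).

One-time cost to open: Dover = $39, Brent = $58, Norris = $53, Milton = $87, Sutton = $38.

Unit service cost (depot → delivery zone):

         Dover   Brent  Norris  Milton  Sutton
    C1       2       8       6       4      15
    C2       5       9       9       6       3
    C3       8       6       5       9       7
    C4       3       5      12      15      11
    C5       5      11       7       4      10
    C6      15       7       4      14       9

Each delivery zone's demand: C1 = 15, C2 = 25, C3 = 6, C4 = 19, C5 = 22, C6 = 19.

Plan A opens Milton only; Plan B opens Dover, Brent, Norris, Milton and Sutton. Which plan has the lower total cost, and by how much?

Plan B is cheaper by 359.

Plan A: {Milton}: C1→Milton 4·15=60, C2→Milton 6·25=150, C3→Milton 9·6=54, C4→Milton 15·19=285, C5→Milton 4·22=88, C6→Milton 14·19=266. Service 903; fixed 87; total 990.
Plan B: {Dover, Brent, Norris, Milton, Sutton}: C1→Dover 2·15=30, C2→Sutton 3·25=75, C3→Norris 5·6=30, C4→Dover 3·19=57, C5→Milton 4·22=88, C6→Norris 4·19=76. Service 356; fixed 275; total 631.
Difference: |990 − 631| = 359.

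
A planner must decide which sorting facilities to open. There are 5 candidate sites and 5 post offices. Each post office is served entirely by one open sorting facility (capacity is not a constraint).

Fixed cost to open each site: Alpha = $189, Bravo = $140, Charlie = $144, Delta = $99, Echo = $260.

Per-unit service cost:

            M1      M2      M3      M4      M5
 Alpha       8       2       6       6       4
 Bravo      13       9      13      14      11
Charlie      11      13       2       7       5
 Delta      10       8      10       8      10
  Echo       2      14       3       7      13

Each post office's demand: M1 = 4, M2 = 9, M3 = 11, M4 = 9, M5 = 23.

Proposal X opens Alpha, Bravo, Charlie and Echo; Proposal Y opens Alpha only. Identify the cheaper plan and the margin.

Proposal Y is cheaper by 476.

Proposal X: {Alpha, Bravo, Charlie, Echo}: M1→Echo 2·4=8, M2→Alpha 2·9=18, M3→Charlie 2·11=22, M4→Alpha 6·9=54, M5→Alpha 4·23=92. Service 194; fixed 733; total 927.
Proposal Y: {Alpha}: M1→Alpha 8·4=32, M2→Alpha 2·9=18, M3→Alpha 6·11=66, M4→Alpha 6·9=54, M5→Alpha 4·23=92. Service 262; fixed 189; total 451.
Difference: |927 − 451| = 476.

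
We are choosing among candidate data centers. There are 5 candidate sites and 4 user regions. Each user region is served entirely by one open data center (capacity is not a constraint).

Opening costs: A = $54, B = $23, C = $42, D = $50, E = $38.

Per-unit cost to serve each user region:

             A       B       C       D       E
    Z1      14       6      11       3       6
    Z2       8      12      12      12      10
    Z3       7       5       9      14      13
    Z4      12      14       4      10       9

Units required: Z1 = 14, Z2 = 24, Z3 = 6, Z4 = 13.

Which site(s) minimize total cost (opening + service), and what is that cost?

For any fixed open set, each user region goes to its cheapest open site; total = fixed + service.
{A, C, D}: Z1→D 3·14=42, Z2→A 8·24=192, Z3→A 7·6=42, Z4→C 4·13=52. Service 328; fixed 146; total 474.
{A, B, C}: service 358 + fixed 119 = 477
{A, B, C, D}: service 316 + fixed 169 = 485
{A, B, C, D, E}: service 316 + fixed 207 = 523
No other subset beats 474.

Open A, C and D; minimum total cost 474.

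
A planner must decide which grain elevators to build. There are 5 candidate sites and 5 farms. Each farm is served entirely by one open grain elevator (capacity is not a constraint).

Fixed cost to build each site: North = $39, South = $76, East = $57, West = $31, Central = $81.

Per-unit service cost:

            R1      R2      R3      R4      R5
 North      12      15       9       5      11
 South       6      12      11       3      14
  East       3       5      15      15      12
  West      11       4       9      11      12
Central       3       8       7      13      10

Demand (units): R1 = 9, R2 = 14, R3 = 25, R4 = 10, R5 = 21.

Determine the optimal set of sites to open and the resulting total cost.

For any fixed open set, each farm goes to its cheapest open site; total = fixed + service.
{North, West, Central}: R1→Central 3·9=27, R2→West 4·14=56, R3→Central 7·25=175, R4→North 5·10=50, R5→Central 10·21=210. Service 518; fixed 151; total 669.
{South, West, Central}: service 498 + fixed 188 = 686
{West, Central}: service 578 + fixed 112 = 690
{North, South, East, West, Central}: service 498 + fixed 284 = 782
No other subset beats 669.

Open North, West and Central; minimum total cost 669.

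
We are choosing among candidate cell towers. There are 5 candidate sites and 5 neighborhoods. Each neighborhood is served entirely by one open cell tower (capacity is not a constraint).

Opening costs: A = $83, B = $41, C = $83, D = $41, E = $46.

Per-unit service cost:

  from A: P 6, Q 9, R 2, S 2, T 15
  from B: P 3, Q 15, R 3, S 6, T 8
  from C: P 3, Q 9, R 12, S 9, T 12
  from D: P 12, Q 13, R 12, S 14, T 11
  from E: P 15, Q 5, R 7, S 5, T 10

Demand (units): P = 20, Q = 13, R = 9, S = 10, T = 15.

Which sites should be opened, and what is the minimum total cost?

For any fixed open set, each neighborhood goes to its cheapest open site; total = fixed + service.
{B, E}: P→B 3·20=60, Q→E 5·13=65, R→B 3·9=27, S→E 5·10=50, T→B 8·15=120. Service 322; fixed 87; total 409.
{B, D, E}: service 322 + fixed 128 = 450
{A, B, E}: service 283 + fixed 170 = 453
{A, B, C, D, E}: service 283 + fixed 294 = 577
No other subset beats 409.

Open B and E; minimum total cost 409.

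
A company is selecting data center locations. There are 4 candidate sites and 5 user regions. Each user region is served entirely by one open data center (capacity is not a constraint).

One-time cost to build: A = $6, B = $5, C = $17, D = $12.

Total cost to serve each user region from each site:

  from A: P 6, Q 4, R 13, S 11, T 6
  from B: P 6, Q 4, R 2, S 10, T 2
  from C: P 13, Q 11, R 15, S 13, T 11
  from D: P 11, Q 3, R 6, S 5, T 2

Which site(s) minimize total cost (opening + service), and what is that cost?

Open B only; minimum total cost 29.

For any fixed open set, each user region goes to its cheapest open site; total = fixed + service.
{B}: P→B 6, Q→B 4, R→B 2, S→B 10, T→B 2. Service 24; fixed 5; total 29.
{A, B}: service 24 + fixed 11 = 35
{B, D}: P→B 6, Q→D 3, R→B 2, S→D 5, T→B 2. Service 18; fixed 17; total 35.
{A, B, C, D}: P→A 6, Q→D 3, R→B 2, S→D 5, T→B 2. Service 18; fixed 40; total 58.
No other subset beats 29.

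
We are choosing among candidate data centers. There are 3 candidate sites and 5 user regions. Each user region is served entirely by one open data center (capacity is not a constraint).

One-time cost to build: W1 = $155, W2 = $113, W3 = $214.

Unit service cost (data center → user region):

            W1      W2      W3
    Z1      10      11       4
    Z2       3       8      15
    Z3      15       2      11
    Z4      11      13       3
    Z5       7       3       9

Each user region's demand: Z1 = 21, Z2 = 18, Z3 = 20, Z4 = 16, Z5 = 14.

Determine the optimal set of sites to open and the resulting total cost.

Open W2 and W3; minimum total cost 685.

For any fixed open set, each user region goes to its cheapest open site; total = fixed + service.
{W2, W3}: Z1→W3 4·21=84, Z2→W2 8·18=144, Z3→W2 2·20=40, Z4→W3 3·16=48, Z5→W2 3·14=42. Service 358; fixed 327; total 685.
{W1, W2, W3}: service 268 + fixed 482 = 750
{W2}: Z1→W2 11·21=231, Z2→W2 8·18=144, Z3→W2 2·20=40, Z4→W2 13·16=208, Z5→W2 3·14=42. Service 665; fixed 113; total 778.
(All 7 nonempty subsets were checked; W2 and W3 is lowest.)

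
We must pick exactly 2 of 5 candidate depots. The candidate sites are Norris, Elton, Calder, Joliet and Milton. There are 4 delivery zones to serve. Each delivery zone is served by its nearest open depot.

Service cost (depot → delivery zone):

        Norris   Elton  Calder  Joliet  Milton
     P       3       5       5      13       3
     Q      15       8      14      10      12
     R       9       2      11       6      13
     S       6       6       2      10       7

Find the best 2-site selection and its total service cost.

Choose Elton and Calder; total service cost 17.

With exactly 2 open, each delivery zone uses its cheapest among the chosen.
{Elton, Calder}: P→Elton 5, Q→Elton 8, R→Elton 2, S→Calder 2. Service cost 17.
{Norris, Elton}: service cost 19
{Elton, Milton}: service cost 19
Among all 10 size-2 choices, {Elton, Calder} is lowest.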